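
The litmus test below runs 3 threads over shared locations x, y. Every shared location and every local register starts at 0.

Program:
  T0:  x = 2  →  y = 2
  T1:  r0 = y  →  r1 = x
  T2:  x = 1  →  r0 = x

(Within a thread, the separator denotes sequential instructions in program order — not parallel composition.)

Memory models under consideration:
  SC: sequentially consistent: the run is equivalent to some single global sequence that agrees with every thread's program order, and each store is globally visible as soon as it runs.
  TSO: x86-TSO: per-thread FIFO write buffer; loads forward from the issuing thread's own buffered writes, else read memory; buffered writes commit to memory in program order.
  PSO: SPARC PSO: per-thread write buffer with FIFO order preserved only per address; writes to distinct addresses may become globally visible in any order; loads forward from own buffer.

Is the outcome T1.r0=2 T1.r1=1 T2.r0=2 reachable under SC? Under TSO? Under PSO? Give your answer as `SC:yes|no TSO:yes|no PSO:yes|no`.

outcome vector order: (T1.r0,T1.r1,T2.r0)
[SC] allowed = {0/0/1, 0/0/2, 0/1/1, 0/1/2, 0/2/1, 0/2/2, 2/1/1, 2/2/1, 2/2/2}
[TSO] allowed = {0/0/1, 0/0/2, 0/1/1, 0/1/2, 0/2/1, 0/2/2, 2/1/1, 2/2/1, 2/2/2}
[PSO] allowed = {0/0/1, 0/0/2, 0/1/1, 0/1/2, 0/2/1, 0/2/2, 2/0/1, 2/0/2, 2/1/1, 2/1/2, 2/2/1, 2/2/2}
target 2/1/2 ∈ {PSO}

SC:no TSO:no PSO:yes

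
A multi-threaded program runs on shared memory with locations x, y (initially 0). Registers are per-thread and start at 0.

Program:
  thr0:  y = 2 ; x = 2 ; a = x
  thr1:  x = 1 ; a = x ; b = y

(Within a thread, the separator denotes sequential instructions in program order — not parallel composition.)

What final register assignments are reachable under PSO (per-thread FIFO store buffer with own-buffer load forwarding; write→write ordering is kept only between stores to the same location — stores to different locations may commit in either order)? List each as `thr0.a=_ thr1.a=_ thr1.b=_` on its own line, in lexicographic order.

thr0.a=1 thr1.a=1 thr1.b=0
thr0.a=1 thr1.a=1 thr1.b=2
thr0.a=2 thr1.a=1 thr1.b=0
thr0.a=2 thr1.a=1 thr1.b=2
thr0.a=2 thr1.a=2 thr1.b=0
thr0.a=2 thr1.a=2 thr1.b=2

outcome vector order: (thr0.a,thr1.a,thr1.b)
|PSO outcomes| = 6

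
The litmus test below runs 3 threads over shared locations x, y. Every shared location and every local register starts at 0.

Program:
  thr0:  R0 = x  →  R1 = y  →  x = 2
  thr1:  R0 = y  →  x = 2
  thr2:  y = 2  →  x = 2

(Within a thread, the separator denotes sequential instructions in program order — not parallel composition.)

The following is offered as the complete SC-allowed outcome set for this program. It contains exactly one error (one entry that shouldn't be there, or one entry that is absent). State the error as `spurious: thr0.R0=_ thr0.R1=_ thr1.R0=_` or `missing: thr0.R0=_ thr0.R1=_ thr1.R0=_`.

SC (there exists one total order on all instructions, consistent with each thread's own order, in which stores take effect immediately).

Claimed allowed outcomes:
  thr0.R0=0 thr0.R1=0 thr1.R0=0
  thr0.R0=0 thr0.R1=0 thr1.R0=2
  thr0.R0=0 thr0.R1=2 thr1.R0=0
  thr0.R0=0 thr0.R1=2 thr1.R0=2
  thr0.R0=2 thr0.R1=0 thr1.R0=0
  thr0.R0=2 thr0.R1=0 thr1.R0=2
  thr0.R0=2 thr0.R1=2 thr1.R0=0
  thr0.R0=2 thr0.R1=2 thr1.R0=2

spurious: thr0.R0=2 thr0.R1=0 thr1.R0=2

outcome vector order: (thr0.R0,thr0.R1,thr1.R0)
under SC → 000, 002, 020, 022, 200, 220, 222
claimed∖SC = {202}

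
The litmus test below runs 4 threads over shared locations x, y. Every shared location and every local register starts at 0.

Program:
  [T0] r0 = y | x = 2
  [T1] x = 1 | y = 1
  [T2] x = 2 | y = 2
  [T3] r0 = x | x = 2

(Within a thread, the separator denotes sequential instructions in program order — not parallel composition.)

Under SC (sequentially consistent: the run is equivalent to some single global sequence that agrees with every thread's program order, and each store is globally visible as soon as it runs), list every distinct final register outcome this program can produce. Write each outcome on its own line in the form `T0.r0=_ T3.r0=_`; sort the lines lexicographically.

outcome vector order: (T0.r0,T3.r0)
|SC outcomes| = 9

T0.r0=0 T3.r0=0
T0.r0=0 T3.r0=1
T0.r0=0 T3.r0=2
T0.r0=1 T3.r0=0
T0.r0=1 T3.r0=1
T0.r0=1 T3.r0=2
T0.r0=2 T3.r0=0
T0.r0=2 T3.r0=1
T0.r0=2 T3.r0=2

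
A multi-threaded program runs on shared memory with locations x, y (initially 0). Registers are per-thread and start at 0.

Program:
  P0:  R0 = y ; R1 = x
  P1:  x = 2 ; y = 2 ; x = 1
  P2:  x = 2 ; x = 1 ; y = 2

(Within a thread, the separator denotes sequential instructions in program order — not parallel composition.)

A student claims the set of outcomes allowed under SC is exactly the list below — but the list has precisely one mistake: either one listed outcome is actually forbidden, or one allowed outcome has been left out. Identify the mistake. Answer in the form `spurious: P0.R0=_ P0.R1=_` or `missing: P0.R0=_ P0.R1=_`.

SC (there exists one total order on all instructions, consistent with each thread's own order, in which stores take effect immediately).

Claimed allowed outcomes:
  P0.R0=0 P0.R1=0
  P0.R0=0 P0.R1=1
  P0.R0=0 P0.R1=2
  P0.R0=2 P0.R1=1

missing: P0.R0=2 P0.R1=2

outcome vector order: (P0.R0,P0.R1)
SC (5): <0 0> <0 1> <0 2> <2 1> <2 2>
SC∖claimed = {<2 2>}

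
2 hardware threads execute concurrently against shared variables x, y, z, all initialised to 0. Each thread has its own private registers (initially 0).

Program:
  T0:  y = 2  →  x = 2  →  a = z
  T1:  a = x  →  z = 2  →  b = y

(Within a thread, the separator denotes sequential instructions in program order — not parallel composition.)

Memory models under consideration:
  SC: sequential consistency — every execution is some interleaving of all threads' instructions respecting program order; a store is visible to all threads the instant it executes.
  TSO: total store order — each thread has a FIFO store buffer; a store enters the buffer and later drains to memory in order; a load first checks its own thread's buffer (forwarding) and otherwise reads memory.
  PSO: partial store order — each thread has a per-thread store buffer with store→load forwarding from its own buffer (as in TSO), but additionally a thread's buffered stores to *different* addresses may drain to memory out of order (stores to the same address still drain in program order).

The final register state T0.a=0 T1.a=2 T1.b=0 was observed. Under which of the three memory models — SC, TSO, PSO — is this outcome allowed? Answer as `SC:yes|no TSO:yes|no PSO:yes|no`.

outcome vector order: (T0.a,T1.a,T1.b)
under SC → (0,0,2); (0,2,2); (2,0,0); (2,0,2); (2,2,2)
under TSO → (0,0,0); (0,0,2); (0,2,2); (2,0,0); (2,0,2); (2,2,2)
under PSO → (0,0,0); (0,0,2); (0,2,0); (0,2,2); (2,0,0); (2,0,2); (2,2,0); (2,2,2)
target (0,2,0) ∈ {PSO}

SC:no TSO:no PSO:yes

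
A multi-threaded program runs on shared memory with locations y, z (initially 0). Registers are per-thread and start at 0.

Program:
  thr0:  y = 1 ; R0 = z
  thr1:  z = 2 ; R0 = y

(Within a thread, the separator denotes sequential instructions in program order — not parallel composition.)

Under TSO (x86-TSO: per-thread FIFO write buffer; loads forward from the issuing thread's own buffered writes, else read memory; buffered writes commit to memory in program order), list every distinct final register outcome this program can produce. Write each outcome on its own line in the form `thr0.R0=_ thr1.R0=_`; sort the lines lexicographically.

thr0.R0=0 thr1.R0=0
thr0.R0=0 thr1.R0=1
thr0.R0=2 thr1.R0=0
thr0.R0=2 thr1.R0=1

outcome vector order: (thr0.R0,thr1.R0)
|TSO outcomes| = 4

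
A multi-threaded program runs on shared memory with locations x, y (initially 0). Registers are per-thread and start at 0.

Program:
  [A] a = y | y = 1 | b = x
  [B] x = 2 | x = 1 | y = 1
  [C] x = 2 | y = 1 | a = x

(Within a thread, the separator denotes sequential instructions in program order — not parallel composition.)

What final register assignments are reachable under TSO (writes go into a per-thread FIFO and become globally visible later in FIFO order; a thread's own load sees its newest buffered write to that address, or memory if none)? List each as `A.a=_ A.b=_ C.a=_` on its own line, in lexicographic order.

outcome vector order: (A.a,A.b,C.a)
|TSO outcomes| = 10

A.a=0 A.b=0 C.a=1
A.a=0 A.b=0 C.a=2
A.a=0 A.b=1 C.a=1
A.a=0 A.b=1 C.a=2
A.a=0 A.b=2 C.a=1
A.a=0 A.b=2 C.a=2
A.a=1 A.b=1 C.a=1
A.a=1 A.b=1 C.a=2
A.a=1 A.b=2 C.a=1
A.a=1 A.b=2 C.a=2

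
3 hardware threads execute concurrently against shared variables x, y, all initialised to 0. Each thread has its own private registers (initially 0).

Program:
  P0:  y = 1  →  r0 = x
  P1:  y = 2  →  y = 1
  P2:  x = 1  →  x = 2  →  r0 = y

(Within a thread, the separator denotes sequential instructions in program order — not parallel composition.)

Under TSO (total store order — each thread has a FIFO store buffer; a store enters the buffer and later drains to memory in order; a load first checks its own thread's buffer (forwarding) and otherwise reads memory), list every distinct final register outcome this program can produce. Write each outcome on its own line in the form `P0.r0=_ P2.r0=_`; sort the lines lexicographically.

outcome vector order: (P0.r0,P2.r0)
|TSO outcomes| = 9

P0.r0=0 P2.r0=0
P0.r0=0 P2.r0=1
P0.r0=0 P2.r0=2
P0.r0=1 P2.r0=0
P0.r0=1 P2.r0=1
P0.r0=1 P2.r0=2
P0.r0=2 P2.r0=0
P0.r0=2 P2.r0=1
P0.r0=2 P2.r0=2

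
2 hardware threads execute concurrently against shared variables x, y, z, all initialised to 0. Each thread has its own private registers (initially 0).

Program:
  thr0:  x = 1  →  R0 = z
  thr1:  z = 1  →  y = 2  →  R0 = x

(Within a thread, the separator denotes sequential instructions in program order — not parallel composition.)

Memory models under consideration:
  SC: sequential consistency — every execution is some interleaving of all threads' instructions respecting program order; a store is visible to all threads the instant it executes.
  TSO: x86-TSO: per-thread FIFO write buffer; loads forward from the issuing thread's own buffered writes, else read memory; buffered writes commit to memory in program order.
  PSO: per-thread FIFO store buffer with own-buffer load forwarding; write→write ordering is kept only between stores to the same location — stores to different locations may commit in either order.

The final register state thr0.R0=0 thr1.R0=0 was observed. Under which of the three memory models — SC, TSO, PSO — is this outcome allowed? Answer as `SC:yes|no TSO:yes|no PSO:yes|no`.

SC:no TSO:yes PSO:yes

outcome vector order: (thr0.R0,thr1.R0)
[SC] allowed = {01 10 11}
[TSO] allowed = {00 01 10 11}
[PSO] allowed = {00 01 10 11}
target 00 ∈ {TSO,PSO}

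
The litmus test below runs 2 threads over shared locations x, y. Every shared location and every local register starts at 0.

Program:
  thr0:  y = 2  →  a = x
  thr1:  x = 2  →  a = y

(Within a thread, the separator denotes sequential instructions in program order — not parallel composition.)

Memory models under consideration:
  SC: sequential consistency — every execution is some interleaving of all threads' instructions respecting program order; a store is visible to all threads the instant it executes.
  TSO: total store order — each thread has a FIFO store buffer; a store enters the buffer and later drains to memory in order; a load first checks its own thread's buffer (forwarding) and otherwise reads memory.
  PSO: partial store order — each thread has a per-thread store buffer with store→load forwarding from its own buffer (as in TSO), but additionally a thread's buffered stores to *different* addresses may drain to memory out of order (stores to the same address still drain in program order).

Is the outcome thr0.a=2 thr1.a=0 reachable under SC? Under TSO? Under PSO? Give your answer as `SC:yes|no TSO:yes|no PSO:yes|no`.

outcome vector order: (thr0.a,thr1.a)
under SC → 02, 20, 22
under TSO → 00, 02, 20, 22
under PSO → 00, 02, 20, 22
target 20 ∈ {SC,TSO,PSO}

SC:yes TSO:yes PSO:yes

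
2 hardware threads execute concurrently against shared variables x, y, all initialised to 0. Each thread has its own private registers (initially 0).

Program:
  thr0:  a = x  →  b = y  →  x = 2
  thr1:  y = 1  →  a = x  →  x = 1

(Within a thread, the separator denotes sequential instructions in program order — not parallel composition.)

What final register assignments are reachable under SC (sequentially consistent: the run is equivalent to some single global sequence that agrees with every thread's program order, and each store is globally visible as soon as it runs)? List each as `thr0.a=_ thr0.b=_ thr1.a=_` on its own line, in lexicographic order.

outcome vector order: (thr0.a,thr0.b,thr1.a)
|SC outcomes| = 5

thr0.a=0 thr0.b=0 thr1.a=0
thr0.a=0 thr0.b=0 thr1.a=2
thr0.a=0 thr0.b=1 thr1.a=0
thr0.a=0 thr0.b=1 thr1.a=2
thr0.a=1 thr0.b=1 thr1.a=0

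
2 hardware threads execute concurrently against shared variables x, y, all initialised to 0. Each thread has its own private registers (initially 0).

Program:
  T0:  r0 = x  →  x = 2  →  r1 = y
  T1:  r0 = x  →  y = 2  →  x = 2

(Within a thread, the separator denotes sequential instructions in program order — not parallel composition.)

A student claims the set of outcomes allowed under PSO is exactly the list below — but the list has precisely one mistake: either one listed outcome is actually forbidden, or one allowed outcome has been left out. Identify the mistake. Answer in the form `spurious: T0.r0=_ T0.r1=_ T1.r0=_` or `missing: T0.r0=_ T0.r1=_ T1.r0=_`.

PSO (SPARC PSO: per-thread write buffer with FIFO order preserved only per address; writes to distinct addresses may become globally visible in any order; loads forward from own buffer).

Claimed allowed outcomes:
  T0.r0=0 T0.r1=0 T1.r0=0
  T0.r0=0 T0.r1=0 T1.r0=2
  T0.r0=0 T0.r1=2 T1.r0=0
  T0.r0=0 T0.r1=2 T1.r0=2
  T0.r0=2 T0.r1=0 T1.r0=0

missing: T0.r0=2 T0.r1=2 T1.r0=0

outcome vector order: (T0.r0,T0.r1,T1.r0)
PSO (6): 0/0/0, 0/0/2, 0/2/0, 0/2/2, 2/0/0, 2/2/0
PSO∖claimed = {2/2/0}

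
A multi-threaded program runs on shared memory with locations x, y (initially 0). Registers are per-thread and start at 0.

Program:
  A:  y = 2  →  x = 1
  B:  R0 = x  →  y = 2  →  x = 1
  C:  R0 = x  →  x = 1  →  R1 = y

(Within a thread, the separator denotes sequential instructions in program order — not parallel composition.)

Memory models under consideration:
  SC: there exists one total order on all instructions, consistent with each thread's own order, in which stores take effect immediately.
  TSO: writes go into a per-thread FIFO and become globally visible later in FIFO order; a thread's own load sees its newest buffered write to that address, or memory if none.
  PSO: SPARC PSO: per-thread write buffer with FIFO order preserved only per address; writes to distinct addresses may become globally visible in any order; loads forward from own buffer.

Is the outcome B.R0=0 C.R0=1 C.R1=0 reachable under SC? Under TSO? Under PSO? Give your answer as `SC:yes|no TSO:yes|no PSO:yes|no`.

outcome vector order: (B.R0,C.R0,C.R1)
under SC → <0 0 0>; <0 0 2>; <0 1 2>; <1 0 0>; <1 0 2>; <1 1 2>
under TSO → <0 0 0>; <0 0 2>; <0 1 2>; <1 0 0>; <1 0 2>; <1 1 2>
under PSO → <0 0 0>; <0 0 2>; <0 1 0>; <0 1 2>; <1 0 0>; <1 0 2>; <1 1 0>; <1 1 2>
target <0 1 0> ∈ {PSO}

SC:no TSO:no PSO:yes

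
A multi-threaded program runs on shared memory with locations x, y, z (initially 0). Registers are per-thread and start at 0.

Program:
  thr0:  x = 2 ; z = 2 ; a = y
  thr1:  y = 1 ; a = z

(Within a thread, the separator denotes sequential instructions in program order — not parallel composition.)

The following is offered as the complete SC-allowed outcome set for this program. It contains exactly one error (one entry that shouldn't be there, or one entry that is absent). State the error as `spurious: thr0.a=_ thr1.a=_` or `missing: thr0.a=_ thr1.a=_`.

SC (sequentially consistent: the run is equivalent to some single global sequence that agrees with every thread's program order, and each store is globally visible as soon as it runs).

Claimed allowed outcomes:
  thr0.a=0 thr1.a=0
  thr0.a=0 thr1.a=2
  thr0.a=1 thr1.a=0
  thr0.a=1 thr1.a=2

spurious: thr0.a=0 thr1.a=0

outcome vector order: (thr0.a,thr1.a)
under SC → 02, 10, 12
claimed∖SC = {00}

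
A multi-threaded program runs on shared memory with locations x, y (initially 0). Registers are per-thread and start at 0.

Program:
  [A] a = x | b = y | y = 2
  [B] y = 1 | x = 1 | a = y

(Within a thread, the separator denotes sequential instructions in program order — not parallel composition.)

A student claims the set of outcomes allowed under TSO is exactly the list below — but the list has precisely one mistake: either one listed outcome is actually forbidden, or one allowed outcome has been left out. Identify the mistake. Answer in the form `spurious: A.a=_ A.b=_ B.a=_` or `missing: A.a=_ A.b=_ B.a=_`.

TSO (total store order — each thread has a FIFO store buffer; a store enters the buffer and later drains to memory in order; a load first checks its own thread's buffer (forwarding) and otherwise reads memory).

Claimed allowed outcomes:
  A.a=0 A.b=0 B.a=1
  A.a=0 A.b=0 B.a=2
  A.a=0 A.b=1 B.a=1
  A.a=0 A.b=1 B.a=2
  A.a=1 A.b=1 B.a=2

outcome vector order: (A.a,A.b,B.a)
TSO (6): 001; 002; 011; 012; 111; 112
TSO∖claimed = {111}

missing: A.a=1 A.b=1 B.a=1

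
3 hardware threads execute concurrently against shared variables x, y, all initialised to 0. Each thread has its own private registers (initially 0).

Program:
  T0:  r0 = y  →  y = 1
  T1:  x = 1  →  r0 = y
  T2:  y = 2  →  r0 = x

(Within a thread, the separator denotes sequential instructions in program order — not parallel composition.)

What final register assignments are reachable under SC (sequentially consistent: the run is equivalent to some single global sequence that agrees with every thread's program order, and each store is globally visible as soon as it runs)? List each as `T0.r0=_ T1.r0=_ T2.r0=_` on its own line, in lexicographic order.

T0.r0=0 T1.r0=0 T2.r0=1
T0.r0=0 T1.r0=1 T2.r0=0
T0.r0=0 T1.r0=1 T2.r0=1
T0.r0=0 T1.r0=2 T2.r0=0
T0.r0=0 T1.r0=2 T2.r0=1
T0.r0=2 T1.r0=0 T2.r0=1
T0.r0=2 T1.r0=1 T2.r0=0
T0.r0=2 T1.r0=1 T2.r0=1
T0.r0=2 T1.r0=2 T2.r0=0
T0.r0=2 T1.r0=2 T2.r0=1

outcome vector order: (T0.r0,T1.r0,T2.r0)
|SC outcomes| = 10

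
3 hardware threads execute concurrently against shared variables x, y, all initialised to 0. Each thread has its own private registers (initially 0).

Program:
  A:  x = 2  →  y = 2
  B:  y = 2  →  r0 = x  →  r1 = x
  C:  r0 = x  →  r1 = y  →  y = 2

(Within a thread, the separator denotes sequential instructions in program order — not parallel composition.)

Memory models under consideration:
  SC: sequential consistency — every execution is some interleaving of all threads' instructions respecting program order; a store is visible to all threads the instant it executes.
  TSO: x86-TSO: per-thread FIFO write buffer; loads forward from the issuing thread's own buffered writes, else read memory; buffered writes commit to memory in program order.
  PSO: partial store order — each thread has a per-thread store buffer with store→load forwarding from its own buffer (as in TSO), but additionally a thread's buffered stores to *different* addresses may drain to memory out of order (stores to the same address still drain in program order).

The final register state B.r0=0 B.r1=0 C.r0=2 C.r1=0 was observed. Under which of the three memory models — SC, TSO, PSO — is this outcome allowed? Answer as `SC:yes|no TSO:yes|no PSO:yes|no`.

SC:no TSO:yes PSO:yes

outcome vector order: (B.r0,B.r1,C.r0,C.r1)
under SC → 0000; 0002; 0022; 0200; 0202; 0222; 2200; 2202; 2220; 2222
under TSO → 0000; 0002; 0020; 0022; 0200; 0202; 0220; 0222; 2200; 2202; 2220; 2222
under PSO → 0000; 0002; 0020; 0022; 0200; 0202; 0220; 0222; 2200; 2202; 2220; 2222
target 0020 ∈ {TSO,PSO}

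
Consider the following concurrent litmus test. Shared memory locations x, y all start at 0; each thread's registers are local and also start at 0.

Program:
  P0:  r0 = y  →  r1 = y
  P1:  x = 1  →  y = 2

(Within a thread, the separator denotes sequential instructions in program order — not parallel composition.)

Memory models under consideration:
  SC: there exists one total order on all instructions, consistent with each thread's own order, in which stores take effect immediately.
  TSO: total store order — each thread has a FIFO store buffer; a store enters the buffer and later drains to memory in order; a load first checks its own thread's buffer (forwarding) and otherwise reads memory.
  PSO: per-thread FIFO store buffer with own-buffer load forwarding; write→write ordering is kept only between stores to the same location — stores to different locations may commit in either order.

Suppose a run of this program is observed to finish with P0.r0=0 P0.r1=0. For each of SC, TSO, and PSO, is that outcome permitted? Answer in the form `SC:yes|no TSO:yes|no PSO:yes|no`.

SC:yes TSO:yes PSO:yes

outcome vector order: (P0.r0,P0.r1)
[SC] allowed = {(0,0) (0,2) (2,2)}
[TSO] allowed = {(0,0) (0,2) (2,2)}
[PSO] allowed = {(0,0) (0,2) (2,2)}
target (0,0) ∈ {SC,TSO,PSO}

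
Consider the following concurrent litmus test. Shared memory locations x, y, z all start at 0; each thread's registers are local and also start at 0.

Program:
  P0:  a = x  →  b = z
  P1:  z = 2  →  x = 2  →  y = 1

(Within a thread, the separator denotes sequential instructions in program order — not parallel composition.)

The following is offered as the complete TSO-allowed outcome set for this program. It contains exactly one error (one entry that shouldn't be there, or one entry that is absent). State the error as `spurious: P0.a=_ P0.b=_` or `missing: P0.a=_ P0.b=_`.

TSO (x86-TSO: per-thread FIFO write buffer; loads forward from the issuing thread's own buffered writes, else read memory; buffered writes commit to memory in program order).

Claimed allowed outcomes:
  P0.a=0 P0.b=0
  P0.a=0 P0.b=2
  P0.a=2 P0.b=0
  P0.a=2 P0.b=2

outcome vector order: (P0.a,P0.b)
TSO: 3 outcomes — {(0,0), (0,2), (2,2)}
claimed∖TSO = {(2,0)}

spurious: P0.a=2 P0.b=0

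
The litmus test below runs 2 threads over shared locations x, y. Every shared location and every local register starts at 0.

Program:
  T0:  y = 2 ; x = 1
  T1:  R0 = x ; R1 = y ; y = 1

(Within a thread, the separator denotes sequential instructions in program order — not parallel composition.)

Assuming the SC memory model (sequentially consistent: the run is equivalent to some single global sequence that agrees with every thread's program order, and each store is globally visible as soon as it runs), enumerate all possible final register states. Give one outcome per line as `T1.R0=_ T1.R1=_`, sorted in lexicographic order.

T1.R0=0 T1.R1=0
T1.R0=0 T1.R1=2
T1.R0=1 T1.R1=2

outcome vector order: (T1.R0,T1.R1)
|SC outcomes| = 3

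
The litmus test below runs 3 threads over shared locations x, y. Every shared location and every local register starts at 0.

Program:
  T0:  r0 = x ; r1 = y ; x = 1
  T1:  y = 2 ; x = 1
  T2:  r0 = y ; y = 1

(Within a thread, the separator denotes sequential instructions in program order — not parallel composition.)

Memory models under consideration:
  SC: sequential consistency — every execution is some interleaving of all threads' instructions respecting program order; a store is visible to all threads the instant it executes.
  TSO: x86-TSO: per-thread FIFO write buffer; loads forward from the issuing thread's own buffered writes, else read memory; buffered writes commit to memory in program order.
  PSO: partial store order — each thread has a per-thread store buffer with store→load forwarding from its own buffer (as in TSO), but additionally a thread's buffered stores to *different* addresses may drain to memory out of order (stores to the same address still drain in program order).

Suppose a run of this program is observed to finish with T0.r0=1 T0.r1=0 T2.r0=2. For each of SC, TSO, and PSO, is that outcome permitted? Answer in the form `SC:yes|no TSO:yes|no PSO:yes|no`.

outcome vector order: (T0.r0,T0.r1,T2.r0)
SC: 10 outcomes — {000 002 010 012 020 022 110 112 120 122}
TSO: 10 outcomes — {000 002 010 012 020 022 110 112 120 122}
PSO: 12 outcomes — {000 002 010 012 020 022 100 102 110 112 120 122}
target 102 ∈ {PSO}

SC:no TSO:no PSO:yes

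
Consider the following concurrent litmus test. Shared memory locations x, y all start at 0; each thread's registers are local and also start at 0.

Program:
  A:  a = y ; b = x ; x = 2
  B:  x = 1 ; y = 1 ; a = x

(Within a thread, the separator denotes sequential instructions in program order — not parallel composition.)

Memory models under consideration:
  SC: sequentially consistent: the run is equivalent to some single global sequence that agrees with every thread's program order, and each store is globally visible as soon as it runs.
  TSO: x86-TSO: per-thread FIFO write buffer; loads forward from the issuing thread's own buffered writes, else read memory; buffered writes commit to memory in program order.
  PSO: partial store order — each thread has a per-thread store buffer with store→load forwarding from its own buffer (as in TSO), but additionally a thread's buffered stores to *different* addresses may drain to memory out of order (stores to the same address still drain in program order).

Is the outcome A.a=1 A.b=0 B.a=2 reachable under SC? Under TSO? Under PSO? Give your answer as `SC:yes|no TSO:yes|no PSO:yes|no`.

SC:no TSO:no PSO:yes

outcome vector order: (A.a,A.b,B.a)
SC (6): 0/0/1 0/0/2 0/1/1 0/1/2 1/1/1 1/1/2
TSO (6): 0/0/1 0/0/2 0/1/1 0/1/2 1/1/1 1/1/2
PSO (8): 0/0/1 0/0/2 0/1/1 0/1/2 1/0/1 1/0/2 1/1/1 1/1/2
target 1/0/2 ∈ {PSO}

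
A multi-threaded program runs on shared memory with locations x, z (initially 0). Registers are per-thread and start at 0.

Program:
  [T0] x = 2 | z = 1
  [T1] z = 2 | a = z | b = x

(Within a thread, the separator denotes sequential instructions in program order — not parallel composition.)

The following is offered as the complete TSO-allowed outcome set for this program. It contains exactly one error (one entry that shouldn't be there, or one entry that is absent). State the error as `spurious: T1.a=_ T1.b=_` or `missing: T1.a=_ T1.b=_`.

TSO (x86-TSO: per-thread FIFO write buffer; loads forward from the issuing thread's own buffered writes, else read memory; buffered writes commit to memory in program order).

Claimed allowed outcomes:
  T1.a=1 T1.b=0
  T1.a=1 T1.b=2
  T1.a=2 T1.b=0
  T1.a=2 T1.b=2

spurious: T1.a=1 T1.b=0

outcome vector order: (T1.a,T1.b)
TSO (3): 12, 20, 22
claimed∖TSO = {10}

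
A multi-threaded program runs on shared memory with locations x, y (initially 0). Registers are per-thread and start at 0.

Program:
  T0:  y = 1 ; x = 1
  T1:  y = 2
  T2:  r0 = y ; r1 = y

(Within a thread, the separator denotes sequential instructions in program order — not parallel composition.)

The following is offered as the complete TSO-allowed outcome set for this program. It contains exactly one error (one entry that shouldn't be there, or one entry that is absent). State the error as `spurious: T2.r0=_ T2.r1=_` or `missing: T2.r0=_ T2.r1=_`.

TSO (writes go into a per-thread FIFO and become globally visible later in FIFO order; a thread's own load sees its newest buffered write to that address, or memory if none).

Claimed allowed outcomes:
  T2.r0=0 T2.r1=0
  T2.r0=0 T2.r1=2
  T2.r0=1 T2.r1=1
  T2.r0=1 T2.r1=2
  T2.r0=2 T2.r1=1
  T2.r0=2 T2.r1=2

missing: T2.r0=0 T2.r1=1

outcome vector order: (T2.r0,T2.r1)
under TSO → 0/0, 0/1, 0/2, 1/1, 1/2, 2/1, 2/2
TSO∖claimed = {0/1}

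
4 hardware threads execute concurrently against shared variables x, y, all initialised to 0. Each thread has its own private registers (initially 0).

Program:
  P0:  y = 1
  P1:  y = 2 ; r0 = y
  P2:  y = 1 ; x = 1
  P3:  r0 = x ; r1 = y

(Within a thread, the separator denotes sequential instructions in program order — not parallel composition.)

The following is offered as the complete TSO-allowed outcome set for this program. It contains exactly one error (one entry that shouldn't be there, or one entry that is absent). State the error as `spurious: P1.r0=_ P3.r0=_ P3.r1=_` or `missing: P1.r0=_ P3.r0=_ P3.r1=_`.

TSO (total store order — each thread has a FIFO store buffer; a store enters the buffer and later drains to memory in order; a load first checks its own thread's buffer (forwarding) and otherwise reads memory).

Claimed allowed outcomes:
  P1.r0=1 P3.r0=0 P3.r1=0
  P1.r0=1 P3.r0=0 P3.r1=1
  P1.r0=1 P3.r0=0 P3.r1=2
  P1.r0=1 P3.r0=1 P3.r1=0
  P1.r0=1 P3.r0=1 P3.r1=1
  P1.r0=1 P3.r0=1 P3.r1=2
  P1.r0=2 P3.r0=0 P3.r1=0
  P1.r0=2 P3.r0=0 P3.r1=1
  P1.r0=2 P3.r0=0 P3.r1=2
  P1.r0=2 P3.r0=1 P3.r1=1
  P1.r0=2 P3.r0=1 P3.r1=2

spurious: P1.r0=1 P3.r0=1 P3.r1=0

outcome vector order: (P1.r0,P3.r0,P3.r1)
TSO (10): (1,0,0) (1,0,1) (1,0,2) (1,1,1) (1,1,2) (2,0,0) (2,0,1) (2,0,2) (2,1,1) (2,1,2)
claimed∖TSO = {(1,1,0)}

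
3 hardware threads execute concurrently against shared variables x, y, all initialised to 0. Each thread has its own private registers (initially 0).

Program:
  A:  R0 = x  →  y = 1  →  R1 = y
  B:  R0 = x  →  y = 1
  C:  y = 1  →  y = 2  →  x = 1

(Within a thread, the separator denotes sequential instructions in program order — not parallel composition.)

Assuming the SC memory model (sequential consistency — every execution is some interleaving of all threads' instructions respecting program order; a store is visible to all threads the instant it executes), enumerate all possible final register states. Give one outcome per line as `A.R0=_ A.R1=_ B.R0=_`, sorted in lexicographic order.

A.R0=0 A.R1=1 B.R0=0
A.R0=0 A.R1=1 B.R0=1
A.R0=0 A.R1=2 B.R0=0
A.R0=0 A.R1=2 B.R0=1
A.R0=1 A.R1=1 B.R0=0
A.R0=1 A.R1=1 B.R0=1

outcome vector order: (A.R0,A.R1,B.R0)
|SC outcomes| = 6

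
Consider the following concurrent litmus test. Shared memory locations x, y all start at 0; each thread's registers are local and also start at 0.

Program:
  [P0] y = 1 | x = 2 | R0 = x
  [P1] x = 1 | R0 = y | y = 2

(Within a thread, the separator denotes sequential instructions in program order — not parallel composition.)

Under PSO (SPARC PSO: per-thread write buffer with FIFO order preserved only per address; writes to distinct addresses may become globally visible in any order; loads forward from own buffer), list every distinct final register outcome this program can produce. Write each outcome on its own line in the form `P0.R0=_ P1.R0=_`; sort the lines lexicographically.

outcome vector order: (P0.R0,P1.R0)
|PSO outcomes| = 4

P0.R0=1 P1.R0=0
P0.R0=1 P1.R0=1
P0.R0=2 P1.R0=0
P0.R0=2 P1.R0=1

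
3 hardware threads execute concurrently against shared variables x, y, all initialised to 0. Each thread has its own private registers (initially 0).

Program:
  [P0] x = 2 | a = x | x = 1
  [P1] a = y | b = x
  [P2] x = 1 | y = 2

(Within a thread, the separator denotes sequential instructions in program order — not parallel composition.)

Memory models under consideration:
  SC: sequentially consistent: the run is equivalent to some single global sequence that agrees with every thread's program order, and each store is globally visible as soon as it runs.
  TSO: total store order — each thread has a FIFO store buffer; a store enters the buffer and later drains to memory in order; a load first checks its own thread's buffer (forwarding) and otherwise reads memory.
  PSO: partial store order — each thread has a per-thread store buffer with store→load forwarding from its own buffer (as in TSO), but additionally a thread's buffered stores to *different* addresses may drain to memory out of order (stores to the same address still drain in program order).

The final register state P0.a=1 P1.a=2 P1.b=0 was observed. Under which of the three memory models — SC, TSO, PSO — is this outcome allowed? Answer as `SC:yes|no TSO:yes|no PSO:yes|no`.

SC:no TSO:no PSO:yes

outcome vector order: (P0.a,P1.a,P1.b)
under SC → 100; 101; 102; 121; 200; 201; 202; 221; 222
under TSO → 100; 101; 102; 121; 200; 201; 202; 221; 222
under PSO → 100; 101; 102; 120; 121; 122; 200; 201; 202; 220; 221; 222
target 120 ∈ {PSO}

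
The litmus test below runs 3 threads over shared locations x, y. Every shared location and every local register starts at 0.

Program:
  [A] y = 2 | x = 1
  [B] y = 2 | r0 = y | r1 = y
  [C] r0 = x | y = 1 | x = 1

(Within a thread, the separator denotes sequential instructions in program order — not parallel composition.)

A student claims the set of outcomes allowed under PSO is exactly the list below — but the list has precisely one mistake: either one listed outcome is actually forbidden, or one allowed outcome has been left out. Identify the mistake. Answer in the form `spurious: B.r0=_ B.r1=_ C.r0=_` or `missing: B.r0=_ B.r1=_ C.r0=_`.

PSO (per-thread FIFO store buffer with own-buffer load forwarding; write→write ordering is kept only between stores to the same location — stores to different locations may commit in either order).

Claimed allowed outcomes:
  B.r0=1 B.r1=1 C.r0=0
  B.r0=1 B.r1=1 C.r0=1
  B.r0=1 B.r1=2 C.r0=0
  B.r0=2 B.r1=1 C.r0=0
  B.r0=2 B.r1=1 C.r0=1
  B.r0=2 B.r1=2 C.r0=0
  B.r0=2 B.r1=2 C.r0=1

outcome vector order: (B.r0,B.r1,C.r0)
[PSO] allowed = {110, 111, 120, 121, 210, 211, 220, 221}
PSO∖claimed = {121}

missing: B.r0=1 B.r1=2 C.r0=1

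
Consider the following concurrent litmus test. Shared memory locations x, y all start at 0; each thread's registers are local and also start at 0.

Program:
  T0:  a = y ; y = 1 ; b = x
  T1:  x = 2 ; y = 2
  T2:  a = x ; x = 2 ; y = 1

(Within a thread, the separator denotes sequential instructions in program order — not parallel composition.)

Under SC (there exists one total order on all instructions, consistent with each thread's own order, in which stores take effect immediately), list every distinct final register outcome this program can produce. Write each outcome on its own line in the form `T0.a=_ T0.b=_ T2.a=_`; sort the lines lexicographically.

outcome vector order: (T0.a,T0.b,T2.a)
|SC outcomes| = 8

T0.a=0 T0.b=0 T2.a=0
T0.a=0 T0.b=0 T2.a=2
T0.a=0 T0.b=2 T2.a=0
T0.a=0 T0.b=2 T2.a=2
T0.a=1 T0.b=2 T2.a=0
T0.a=1 T0.b=2 T2.a=2
T0.a=2 T0.b=2 T2.a=0
T0.a=2 T0.b=2 T2.a=2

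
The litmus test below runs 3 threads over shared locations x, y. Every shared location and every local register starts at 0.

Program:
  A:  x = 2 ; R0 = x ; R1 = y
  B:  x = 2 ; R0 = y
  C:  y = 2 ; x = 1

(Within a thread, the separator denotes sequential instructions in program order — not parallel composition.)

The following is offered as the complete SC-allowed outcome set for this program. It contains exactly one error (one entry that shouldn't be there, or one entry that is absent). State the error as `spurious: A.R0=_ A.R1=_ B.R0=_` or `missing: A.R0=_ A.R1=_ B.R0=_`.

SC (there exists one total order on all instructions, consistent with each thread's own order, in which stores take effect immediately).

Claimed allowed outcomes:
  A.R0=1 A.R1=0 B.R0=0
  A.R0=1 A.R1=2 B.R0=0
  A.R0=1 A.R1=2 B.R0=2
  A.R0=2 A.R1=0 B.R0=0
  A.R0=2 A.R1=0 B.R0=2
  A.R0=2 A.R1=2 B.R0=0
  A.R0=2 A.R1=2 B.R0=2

outcome vector order: (A.R0,A.R1,B.R0)
SC: 6 outcomes — {120; 122; 200; 202; 220; 222}
claimed∖SC = {100}

spurious: A.R0=1 A.R1=0 B.R0=0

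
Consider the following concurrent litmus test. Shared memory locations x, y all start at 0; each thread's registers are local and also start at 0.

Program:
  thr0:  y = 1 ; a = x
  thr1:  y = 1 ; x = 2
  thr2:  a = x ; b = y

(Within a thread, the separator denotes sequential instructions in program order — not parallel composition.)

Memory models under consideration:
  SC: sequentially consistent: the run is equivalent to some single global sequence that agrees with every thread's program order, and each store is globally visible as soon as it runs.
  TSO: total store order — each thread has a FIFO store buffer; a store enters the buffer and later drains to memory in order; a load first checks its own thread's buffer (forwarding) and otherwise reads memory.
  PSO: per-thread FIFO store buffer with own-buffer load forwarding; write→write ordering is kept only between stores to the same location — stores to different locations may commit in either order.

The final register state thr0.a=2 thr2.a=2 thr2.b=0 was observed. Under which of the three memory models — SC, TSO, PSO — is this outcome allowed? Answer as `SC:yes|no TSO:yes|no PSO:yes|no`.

SC:no TSO:no PSO:yes

outcome vector order: (thr0.a,thr2.a,thr2.b)
under SC → 0/0/0 0/0/1 0/2/1 2/0/0 2/0/1 2/2/1
under TSO → 0/0/0 0/0/1 0/2/1 2/0/0 2/0/1 2/2/1
under PSO → 0/0/0 0/0/1 0/2/0 0/2/1 2/0/0 2/0/1 2/2/0 2/2/1
target 2/2/0 ∈ {PSO}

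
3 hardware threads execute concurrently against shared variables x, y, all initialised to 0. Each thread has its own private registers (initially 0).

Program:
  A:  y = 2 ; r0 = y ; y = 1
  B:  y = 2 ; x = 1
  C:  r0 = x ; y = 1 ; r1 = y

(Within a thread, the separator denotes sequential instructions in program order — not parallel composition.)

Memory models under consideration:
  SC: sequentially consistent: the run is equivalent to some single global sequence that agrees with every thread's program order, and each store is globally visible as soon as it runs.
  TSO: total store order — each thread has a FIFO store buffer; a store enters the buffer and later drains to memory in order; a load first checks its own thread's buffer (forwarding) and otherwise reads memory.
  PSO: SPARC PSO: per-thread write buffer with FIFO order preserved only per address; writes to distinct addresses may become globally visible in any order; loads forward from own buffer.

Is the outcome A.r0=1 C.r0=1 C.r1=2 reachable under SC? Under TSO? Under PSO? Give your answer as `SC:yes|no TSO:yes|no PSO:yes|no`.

SC:no TSO:no PSO:yes

outcome vector order: (A.r0,C.r0,C.r1)
under SC → 101, 102, 111, 201, 202, 211, 212
under TSO → 101, 102, 111, 201, 202, 211, 212
under PSO → 101, 102, 111, 112, 201, 202, 211, 212
target 112 ∈ {PSO}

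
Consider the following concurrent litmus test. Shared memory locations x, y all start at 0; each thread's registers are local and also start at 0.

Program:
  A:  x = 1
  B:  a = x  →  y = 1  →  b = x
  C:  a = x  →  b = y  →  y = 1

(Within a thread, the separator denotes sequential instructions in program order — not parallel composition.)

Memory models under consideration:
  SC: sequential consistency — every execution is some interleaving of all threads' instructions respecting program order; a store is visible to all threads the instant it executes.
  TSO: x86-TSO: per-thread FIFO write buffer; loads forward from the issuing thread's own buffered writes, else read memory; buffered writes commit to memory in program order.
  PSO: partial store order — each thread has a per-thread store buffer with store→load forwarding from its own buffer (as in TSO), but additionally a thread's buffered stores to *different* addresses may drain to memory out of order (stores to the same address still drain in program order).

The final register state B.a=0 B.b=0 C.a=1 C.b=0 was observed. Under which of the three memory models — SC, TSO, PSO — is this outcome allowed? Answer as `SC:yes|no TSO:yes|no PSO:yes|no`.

outcome vector order: (B.a,B.b,C.a,C.b)
SC: 11 outcomes — {0000, 0001, 0011, 0100, 0101, 0110, 0111, 1100, 1101, 1110, 1111}
TSO: 12 outcomes — {0000, 0001, 0010, 0011, 0100, 0101, 0110, 0111, 1100, 1101, 1110, 1111}
PSO: 12 outcomes — {0000, 0001, 0010, 0011, 0100, 0101, 0110, 0111, 1100, 1101, 1110, 1111}
target 0010 ∈ {TSO,PSO}

SC:no TSO:yes PSO:yes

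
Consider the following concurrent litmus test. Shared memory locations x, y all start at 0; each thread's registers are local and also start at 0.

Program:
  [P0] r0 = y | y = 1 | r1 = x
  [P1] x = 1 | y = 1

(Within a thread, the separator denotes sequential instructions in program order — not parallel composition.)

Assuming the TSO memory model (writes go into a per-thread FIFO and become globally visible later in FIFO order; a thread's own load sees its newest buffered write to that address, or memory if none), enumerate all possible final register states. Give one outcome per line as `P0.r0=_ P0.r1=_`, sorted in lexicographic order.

P0.r0=0 P0.r1=0
P0.r0=0 P0.r1=1
P0.r0=1 P0.r1=1

outcome vector order: (P0.r0,P0.r1)
|TSO outcomes| = 3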